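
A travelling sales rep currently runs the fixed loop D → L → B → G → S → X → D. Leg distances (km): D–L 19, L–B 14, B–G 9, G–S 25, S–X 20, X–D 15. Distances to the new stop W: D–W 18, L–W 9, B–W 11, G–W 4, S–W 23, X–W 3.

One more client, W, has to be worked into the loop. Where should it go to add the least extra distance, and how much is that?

Insertion cost between consecutive stops i–j is d(i,W) + d(W,j) − d(i,j):
  between D and L: 18 + 9 − 19 = 8
  between L and B: 9 + 11 − 14 = 6
  between B and G: 11 + 4 − 9 = 6
  between G and S: 4 + 23 − 25 = 2
  between S and X: 23 + 3 − 20 = 6
  between X and D: 3 + 18 − 15 = 6
Cheapest insertion is between G and S, adding 2.
New total = 102 + 2 = 104.

Minimum extra distance: 2 km, inserting W between G and S.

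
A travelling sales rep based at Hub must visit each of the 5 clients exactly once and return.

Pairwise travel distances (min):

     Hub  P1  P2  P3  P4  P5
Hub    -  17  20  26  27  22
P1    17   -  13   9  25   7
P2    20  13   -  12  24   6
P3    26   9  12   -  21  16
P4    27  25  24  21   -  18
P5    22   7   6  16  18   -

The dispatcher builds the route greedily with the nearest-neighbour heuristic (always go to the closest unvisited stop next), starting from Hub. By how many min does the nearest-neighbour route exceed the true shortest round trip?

Excess over optimum: 1 min.

From Hub: P1=17, P2=20, P5=22, P3=26, P4=27 → choose P1 (17).
From P1: P5=7, P3=9, P2=13, P4=25 → choose P5 (7).
From P5: P2=6, P3=16, P4=18 → choose P2 (6).
From P2: P3=12, P4=24 → choose P3 (12).
From P3: P4=21 → choose P4 (21).
NN route Hub → P1 → P5 → P2 → P3 → P4 → Hub costs 90.
Optimal: Hub → P1 → P3 → P2 → P5 → P4 → Hub costs 89 (by enumerating all 60 distinct tours).
Excess = 90 − 89 = 1.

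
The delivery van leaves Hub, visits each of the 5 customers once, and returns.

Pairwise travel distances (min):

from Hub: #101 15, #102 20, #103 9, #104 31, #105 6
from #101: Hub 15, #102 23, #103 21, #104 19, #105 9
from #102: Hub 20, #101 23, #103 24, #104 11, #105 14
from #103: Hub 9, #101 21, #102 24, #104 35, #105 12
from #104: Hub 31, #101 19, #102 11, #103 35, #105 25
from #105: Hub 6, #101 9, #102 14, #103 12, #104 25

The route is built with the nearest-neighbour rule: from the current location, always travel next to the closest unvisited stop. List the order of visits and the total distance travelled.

Hub → [#105:6 / #103:9 / #101:15 / #102:20 / #104:31] → #105 (6)
#105 → [#101:9 / #103:12 / #102:14 / #104:25] → #101 (9)
#101 → [#104:19 / #103:21 / #102:23] → #104 (19)
#104 → [#102:11 / #103:35] → #102 (11)
#102 → [#103:24] → #103 (24)
Return #103→Hub: 9.
Total = 6 + 9 + 19 + 11 + 24 + 9 = 78.

78 min along Hub → #105 → #101 → #104 → #102 → #103 → Hub.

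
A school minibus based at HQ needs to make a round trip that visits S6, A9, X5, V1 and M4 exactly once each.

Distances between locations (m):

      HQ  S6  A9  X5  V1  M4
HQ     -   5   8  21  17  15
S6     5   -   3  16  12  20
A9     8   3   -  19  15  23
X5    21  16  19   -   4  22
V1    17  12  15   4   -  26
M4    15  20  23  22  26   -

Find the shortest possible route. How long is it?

HQ→S6→A9→X5→V1→M4→HQ: 5+3+19+4+26+15 = 72
HQ→S6→A9→X5→M4→V1→HQ: 5+3+19+22+26+17 = 92
HQ→S6→A9→V1→X5→M4→HQ: 5+3+15+4+22+15 = 64
HQ→S6→A9→V1→M4→X5→HQ: 5+3+15+26+22+21 = 92
HQ→S6→A9→M4→X5→V1→HQ: 5+3+23+22+4+17 = 74
HQ→S6→A9→M4→V1→X5→HQ: 5+3+23+26+4+21 = 82
HQ→S6→X5→A9→V1→M4→HQ: 5+16+19+15+26+15 = 96
HQ→S6→X5→A9→M4→V1→HQ: 5+16+19+23+26+17 = 106
HQ→S6→X5→V1→A9→M4→HQ: 5+16+4+15+23+15 = 78
HQ→S6→X5→V1→M4→A9→HQ: 5+16+4+26+23+8 = 82
HQ→S6→X5→M4→A9→V1→HQ: 5+16+22+23+15+17 = 98
HQ→S6→X5→M4→V1→A9→HQ: 5+16+22+26+15+8 = 92
HQ→S6→V1→A9→X5→M4→HQ: 5+12+15+19+22+15 = 88
HQ→S6→V1→A9→M4→X5→HQ: 5+12+15+23+22+21 = 98
… (46 more)
The minimum is 64.
One optimal route: HQ → S6 → A9 → V1 → X5 → M4 → HQ (or its reverse).

Shortest round trip = 64 m.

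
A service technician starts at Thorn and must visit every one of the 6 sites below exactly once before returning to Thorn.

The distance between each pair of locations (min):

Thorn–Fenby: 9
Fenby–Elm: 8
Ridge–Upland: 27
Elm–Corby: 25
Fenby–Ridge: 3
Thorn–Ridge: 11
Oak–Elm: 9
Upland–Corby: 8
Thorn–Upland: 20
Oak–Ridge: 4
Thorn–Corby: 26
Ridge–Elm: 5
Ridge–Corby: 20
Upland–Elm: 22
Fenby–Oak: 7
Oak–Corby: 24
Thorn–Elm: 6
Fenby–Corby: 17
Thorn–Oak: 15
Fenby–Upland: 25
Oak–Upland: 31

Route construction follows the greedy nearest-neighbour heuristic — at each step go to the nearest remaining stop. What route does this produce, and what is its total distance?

Nearest-neighbour total = 73 min; route Thorn → Elm → Ridge → Fenby → Oak → Corby → Upland → Thorn.

At Thorn the remaining stops are Elm 6, Fenby 9, Ridge 11, Oak 15, Upland 20, Corby 26; go to Elm.
At Elm the remaining stops are Ridge 5, Fenby 8, Oak 9, Upland 22, Corby 25; go to Ridge.
At Ridge the remaining stops are Fenby 3, Oak 4, Corby 20, Upland 27; go to Fenby.
At Fenby the remaining stops are Oak 7, Corby 17, Upland 25; go to Oak.
At Oak the remaining stops are Corby 24, Upland 31; go to Corby.
At Corby the remaining stops are Upland 8; go to Upland.
Return Upland→Thorn: 20.
Total = 6 + 5 + 3 + 7 + 24 + 8 + 20 = 73.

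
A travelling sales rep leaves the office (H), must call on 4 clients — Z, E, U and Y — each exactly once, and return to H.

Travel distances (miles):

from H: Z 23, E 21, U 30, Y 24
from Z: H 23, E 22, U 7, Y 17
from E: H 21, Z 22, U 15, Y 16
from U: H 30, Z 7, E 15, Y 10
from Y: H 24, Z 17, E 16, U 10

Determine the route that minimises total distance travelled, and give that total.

Shortest round trip = 77 miles.

H → Z → E → U → Y → H: 23+22+15+10+24 = 94
H → Z → E → Y → U → H: 23+22+16+10+30 = 101
H → Z → U → E → Y → H: 23+7+15+16+24 = 85
H → Z → U → Y → E → H: 23+7+10+16+21 = 77
H → Z → Y → E → U → H: 23+17+16+15+30 = 101
H → Z → Y → U → E → H: 23+17+10+15+21 = 86
H → E → Z → U → Y → H: 21+22+7+10+24 = 84
H → E → Z → Y → U → H: 21+22+17+10+30 = 100
H → E → U → Z → Y → H: 21+15+7+17+24 = 84
H → E → Y → Z → U → H: 21+16+17+7+30 = 91
H → U → Z → E → Y → H: 30+7+22+16+24 = 99
H → U → E → Z → Y → H: 30+15+22+17+24 = 108
The minimum is 77.
One optimal route: H → Z → U → Y → E → H (or its reverse).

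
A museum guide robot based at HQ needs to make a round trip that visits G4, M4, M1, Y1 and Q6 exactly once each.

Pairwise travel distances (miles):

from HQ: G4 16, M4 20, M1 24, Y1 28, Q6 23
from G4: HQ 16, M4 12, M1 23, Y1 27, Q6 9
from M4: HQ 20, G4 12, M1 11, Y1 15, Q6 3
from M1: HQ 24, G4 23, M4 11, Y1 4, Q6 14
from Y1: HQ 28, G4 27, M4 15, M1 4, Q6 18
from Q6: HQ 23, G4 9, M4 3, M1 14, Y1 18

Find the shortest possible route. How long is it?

Minimum total distance: 71 miles.

HQ → G4 → M4 → M1 → Y1 → Q6 → HQ: 16+12+11+4+18+23 = 84
HQ → G4 → M4 → M1 → Q6 → Y1 → HQ: 16+12+11+14+18+28 = 99
HQ → G4 → M4 → Y1 → M1 → Q6 → HQ: 16+12+15+4+14+23 = 84
HQ → G4 → M4 → Y1 → Q6 → M1 → HQ: 16+12+15+18+14+24 = 99
HQ → G4 → M4 → Q6 → M1 → Y1 → HQ: 16+12+3+14+4+28 = 77
HQ → G4 → M4 → Q6 → Y1 → M1 → HQ: 16+12+3+18+4+24 = 77
HQ → G4 → M1 → M4 → Y1 → Q6 → HQ: 16+23+11+15+18+23 = 106
HQ → G4 → M1 → M4 → Q6 → Y1 → HQ: 16+23+11+3+18+28 = 99
HQ → G4 → M1 → Y1 → M4 → Q6 → HQ: 16+23+4+15+3+23 = 84
HQ → G4 → M1 → Y1 → Q6 → M4 → HQ: 16+23+4+18+3+20 = 84
HQ → G4 → M1 → Q6 → M4 → Y1 → HQ: 16+23+14+3+15+28 = 99
HQ → G4 → M1 → Q6 → Y1 → M4 → HQ: 16+23+14+18+15+20 = 106
HQ → G4 → Y1 → M4 → M1 → Q6 → HQ: 16+27+15+11+14+23 = 106
HQ → G4 → Y1 → M4 → Q6 → M1 → HQ: 16+27+15+3+14+24 = 99
… (46 more)
HQ → G4 → Q6 → M4 → M1 → Y1 → HQ: 16+9+3+11+4+28 = 71  ← best
The minimum is 71.
One optimal route: HQ → G4 → Q6 → M4 → M1 → Y1 → HQ (or its reverse).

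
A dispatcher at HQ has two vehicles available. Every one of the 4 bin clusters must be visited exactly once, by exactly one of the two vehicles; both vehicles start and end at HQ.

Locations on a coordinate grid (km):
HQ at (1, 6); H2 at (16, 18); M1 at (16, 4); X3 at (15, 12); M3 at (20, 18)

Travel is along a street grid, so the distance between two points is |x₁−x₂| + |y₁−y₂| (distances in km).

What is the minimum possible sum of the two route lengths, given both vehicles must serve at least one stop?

Minimum combined distance: 96 km.

Check every non-empty split of the stops between the two vehicles; for each half take its own optimal tour:
  {H2} + {M1, X3, M3}: 54 + 66 = 120
  {M1} + {H2, X3, M3}: 34 + 62 = 96
  {H2, M1} + {X3, M3}: 58 + 62 = 120
  {X3} + {H2, M1, M3}: 40 + 66 = 106
  {H2, X3} + {M1, M3}: 54 + 66 = 120
  {M1, X3} + {H2, M3}: 46 + 62 = 108
  … (7 splits in total)
Best: vehicle 1 HQ → M1 → HQ = 34; vehicle 2 HQ → H2 → M3 → X3 → HQ = 62; combined 96.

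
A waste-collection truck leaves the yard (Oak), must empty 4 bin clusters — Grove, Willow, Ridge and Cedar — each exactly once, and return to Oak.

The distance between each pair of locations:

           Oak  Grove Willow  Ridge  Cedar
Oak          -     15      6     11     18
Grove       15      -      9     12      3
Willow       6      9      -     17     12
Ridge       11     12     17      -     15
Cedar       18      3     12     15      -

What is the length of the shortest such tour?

Minimum total distance: 44.

There are 12 distinct closed tours to check (reversals are equivalent).
Oak → Grove → Willow → Ridge → Cedar → Oak: 15+9+17+15+18 = 74
Oak → Grove → Willow → Cedar → Ridge → Oak: 15+9+12+15+11 = 62
Oak → Grove → Ridge → Willow → Cedar → Oak: 15+12+17+12+18 = 74
Oak → Grove → Ridge → Cedar → Willow → Oak: 15+12+15+12+6 = 60
Oak → Grove → Cedar → Willow → Ridge → Oak: 15+3+12+17+11 = 58
Oak → Grove → Cedar → Ridge → Willow → Oak: 15+3+15+17+6 = 56
Oak → Willow → Grove → Ridge → Cedar → Oak: 6+9+12+15+18 = 60
Oak → Willow → Grove → Cedar → Ridge → Oak: 6+9+3+15+11 = 44
Oak → Willow → Ridge → Grove → Cedar → Oak: 6+17+12+3+18 = 56
Oak → Willow → Cedar → Grove → Ridge → Oak: 6+12+3+12+11 = 44
Oak → Ridge → Grove → Willow → Cedar → Oak: 11+12+9+12+18 = 62
Oak → Ridge → Willow → Grove → Cedar → Oak: 11+17+9+3+18 = 58
The minimum is 44.
One optimal route: Oak → Willow → Grove → Cedar → Ridge → Oak (or its reverse).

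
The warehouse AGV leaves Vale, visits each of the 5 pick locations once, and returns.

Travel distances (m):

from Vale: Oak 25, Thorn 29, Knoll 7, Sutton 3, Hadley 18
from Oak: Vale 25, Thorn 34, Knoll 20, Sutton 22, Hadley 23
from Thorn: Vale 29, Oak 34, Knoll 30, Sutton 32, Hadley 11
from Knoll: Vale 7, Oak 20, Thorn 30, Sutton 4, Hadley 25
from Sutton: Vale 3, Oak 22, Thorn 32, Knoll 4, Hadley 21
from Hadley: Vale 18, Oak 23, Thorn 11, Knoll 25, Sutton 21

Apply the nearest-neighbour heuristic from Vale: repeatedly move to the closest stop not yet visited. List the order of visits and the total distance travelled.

Vale → [Sutton:3 / Knoll:7 / Hadley:18 / Oak:25 / Thorn:29] → Sutton (3)
Sutton → [Knoll:4 / Hadley:21 / Oak:22 / Thorn:32] → Knoll (4)
Knoll → [Oak:20 / Hadley:25 / Thorn:30] → Oak (20)
Oak → [Hadley:23 / Thorn:34] → Hadley (23)
Hadley → [Thorn:11] → Thorn (11)
Return Thorn→Vale: 29.
Total = 3 + 4 + 20 + 23 + 11 + 29 = 90.

Total distance 90 m via the nearest-neighbour route Vale → Sutton → Knoll → Oak → Hadley → Thorn → Vale.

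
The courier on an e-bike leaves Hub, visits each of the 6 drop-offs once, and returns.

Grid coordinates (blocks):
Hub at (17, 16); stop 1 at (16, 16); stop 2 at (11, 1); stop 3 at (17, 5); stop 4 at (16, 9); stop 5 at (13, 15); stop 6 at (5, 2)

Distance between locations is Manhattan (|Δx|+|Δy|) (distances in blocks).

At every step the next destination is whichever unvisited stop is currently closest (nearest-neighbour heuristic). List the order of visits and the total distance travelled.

Total distance 62 blocks via the nearest-neighbour route Hub → stop 1 → stop 5 → stop 4 → stop 3 → stop 2 → stop 6 → Hub.

At Hub the remaining stops are stop 1 1, stop 5 5, stop 4 8, stop 3 11, stop 2 21, stop 6 26; go to stop 1.
At stop 1 the remaining stops are stop 5 4, stop 4 7, stop 3 12, stop 2 20, stop 6 25; go to stop 5.
At stop 5 the remaining stops are stop 4 9, stop 3 14, stop 2 16, stop 6 21; go to stop 4.
At stop 4 the remaining stops are stop 3 5, stop 2 13, stop 6 18; go to stop 3.
At stop 3 the remaining stops are stop 2 10, stop 6 15; go to stop 2.
At stop 2 the remaining stops are stop 6 7; go to stop 6.
Return stop 6→Hub: 26.
Total = 1 + 4 + 9 + 5 + 10 + 7 + 26 = 62.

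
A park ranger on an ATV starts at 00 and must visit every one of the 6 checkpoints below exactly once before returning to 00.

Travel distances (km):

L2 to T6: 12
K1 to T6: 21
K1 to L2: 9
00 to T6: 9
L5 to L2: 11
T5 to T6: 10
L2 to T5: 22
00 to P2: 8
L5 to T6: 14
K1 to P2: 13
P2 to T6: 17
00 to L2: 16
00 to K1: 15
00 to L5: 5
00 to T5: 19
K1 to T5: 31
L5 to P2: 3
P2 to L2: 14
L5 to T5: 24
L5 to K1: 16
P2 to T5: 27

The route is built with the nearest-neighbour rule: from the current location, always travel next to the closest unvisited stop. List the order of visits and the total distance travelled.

71 km along 00 → L5 → P2 → K1 → L2 → T6 → T5 → 00.

At 00 the remaining stops are L5 5, P2 8, T6 9, K1 15, L2 16, T5 19; go to L5.
At L5 the remaining stops are P2 3, L2 11, T6 14, K1 16, T5 24; go to P2.
At P2 the remaining stops are K1 13, L2 14, T6 17, T5 27; go to K1.
At K1 the remaining stops are L2 9, T6 21, T5 31; go to L2.
At L2 the remaining stops are T6 12, T5 22; go to T6.
At T6 the remaining stops are T5 10; go to T5.
Return T5→00: 19.
Total = 5 + 3 + 13 + 9 + 12 + 10 + 19 = 71.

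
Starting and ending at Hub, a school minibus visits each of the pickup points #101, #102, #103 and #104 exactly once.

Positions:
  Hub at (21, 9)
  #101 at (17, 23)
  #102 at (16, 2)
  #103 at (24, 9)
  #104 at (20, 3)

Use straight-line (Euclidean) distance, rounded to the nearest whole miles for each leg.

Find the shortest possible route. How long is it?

50 miles — the shortest possible round trip.

Hub → #101 → #102 → #103 → #104 → Hub: 15+21+11+7+6 = 60
Hub → #101 → #102 → #104 → #103 → Hub: 15+21+4+7+3 = 50
Hub → #101 → #103 → #102 → #104 → Hub: 15+16+11+4+6 = 52
Hub → #101 → #103 → #104 → #102 → Hub: 15+16+7+4+9 = 51
Hub → #101 → #104 → #102 → #103 → Hub: 15+20+4+11+3 = 53
Hub → #101 → #104 → #103 → #102 → Hub: 15+20+7+11+9 = 62
Hub → #102 → #101 → #103 → #104 → Hub: 9+21+16+7+6 = 59
Hub → #102 → #101 → #104 → #103 → Hub: 9+21+20+7+3 = 60
Hub → #102 → #103 → #101 → #104 → Hub: 9+11+16+20+6 = 62
Hub → #102 → #104 → #101 → #103 → Hub: 9+4+20+16+3 = 52
Hub → #103 → #101 → #102 → #104 → Hub: 3+16+21+4+6 = 50
Hub → #103 → #102 → #101 → #104 → Hub: 3+11+21+20+6 = 61
The minimum is 50.
One optimal route: Hub → #101 → #102 → #104 → #103 → Hub (or its reverse).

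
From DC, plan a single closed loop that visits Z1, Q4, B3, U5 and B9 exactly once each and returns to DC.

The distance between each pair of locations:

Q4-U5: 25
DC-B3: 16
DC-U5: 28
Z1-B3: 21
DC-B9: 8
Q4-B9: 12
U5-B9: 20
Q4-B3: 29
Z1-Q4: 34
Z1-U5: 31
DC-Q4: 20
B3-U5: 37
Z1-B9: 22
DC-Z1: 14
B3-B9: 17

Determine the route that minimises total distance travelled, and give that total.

113 — the shortest possible round trip.

DC-Z1-Q4-B3-U5-B9-DC: 14+34+29+37+20+8 = 142
DC-Z1-Q4-B3-B9-U5-DC: 14+34+29+17+20+28 = 142
DC-Z1-Q4-U5-B3-B9-DC: 14+34+25+37+17+8 = 135
DC-Z1-Q4-U5-B9-B3-DC: 14+34+25+20+17+16 = 126
DC-Z1-Q4-B9-B3-U5-DC: 14+34+12+17+37+28 = 142
DC-Z1-Q4-B9-U5-B3-DC: 14+34+12+20+37+16 = 133
DC-Z1-B3-Q4-U5-B9-DC: 14+21+29+25+20+8 = 117
DC-Z1-B3-Q4-B9-U5-DC: 14+21+29+12+20+28 = 124
DC-Z1-B3-U5-Q4-B9-DC: 14+21+37+25+12+8 = 117
DC-Z1-B3-U5-B9-Q4-DC: 14+21+37+20+12+20 = 124
DC-Z1-B3-B9-Q4-U5-DC: 14+21+17+12+25+28 = 117
DC-Z1-B3-B9-U5-Q4-DC: 14+21+17+20+25+20 = 117
DC-Z1-U5-Q4-B3-B9-DC: 14+31+25+29+17+8 = 124
DC-Z1-U5-Q4-B9-B3-DC: 14+31+25+12+17+16 = 115
… (46 more)
DC-B3-Z1-U5-Q4-B9-DC: 16+21+31+25+12+8 = 113  ← best
The minimum is 113.
One optimal route: DC → B3 → Z1 → U5 → Q4 → B9 → DC (or its reverse).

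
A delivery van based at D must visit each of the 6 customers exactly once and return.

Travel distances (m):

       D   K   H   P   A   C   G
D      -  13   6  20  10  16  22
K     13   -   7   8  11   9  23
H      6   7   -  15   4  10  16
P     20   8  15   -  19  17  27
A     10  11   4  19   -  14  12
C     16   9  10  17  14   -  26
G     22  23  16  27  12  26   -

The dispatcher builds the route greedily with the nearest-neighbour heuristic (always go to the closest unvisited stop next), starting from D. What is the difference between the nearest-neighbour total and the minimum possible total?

The nearest-neighbour route is 12 m longer than optimal.

D: H=6, A=10, K=13, C=16, P=20, G=22 ⇒ H
H: A=4, K=7, C=10, P=15, G=16 ⇒ A
A: K=11, G=12, C=14, P=19 ⇒ K
K: P=8, C=9, G=23 ⇒ P
P: C=17, G=27 ⇒ C
C: G=26 ⇒ G
NN route D → H → A → K → P → C → G → D costs 94.
Optimal: D → H → A → G → P → K → C → D costs 82 (by enumerating all 360 distinct tours).
Excess = 94 − 82 = 12.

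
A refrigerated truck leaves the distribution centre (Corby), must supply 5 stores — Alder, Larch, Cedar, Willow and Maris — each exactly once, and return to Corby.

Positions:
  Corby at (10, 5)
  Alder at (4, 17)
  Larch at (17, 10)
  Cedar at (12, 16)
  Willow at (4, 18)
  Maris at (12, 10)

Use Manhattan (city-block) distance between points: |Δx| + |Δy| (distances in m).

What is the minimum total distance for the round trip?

52 m — the shortest possible round trip.

Corby→Alder→Larch→Cedar→Willow→Maris→Corby: 18+20+11+10+16+7 = 82
Corby→Alder→Larch→Cedar→Maris→Willow→Corby: 18+20+11+6+16+19 = 90
Corby→Alder→Larch→Willow→Cedar→Maris→Corby: 18+20+21+10+6+7 = 82
Corby→Alder→Larch→Willow→Maris→Cedar→Corby: 18+20+21+16+6+13 = 94
Corby→Alder→Larch→Maris→Cedar→Willow→Corby: 18+20+5+6+10+19 = 78
Corby→Alder→Larch→Maris→Willow→Cedar→Corby: 18+20+5+16+10+13 = 82
Corby→Alder→Cedar→Larch→Willow→Maris→Corby: 18+9+11+21+16+7 = 82
Corby→Alder→Cedar→Larch→Maris→Willow→Corby: 18+9+11+5+16+19 = 78
Corby→Alder→Cedar→Willow→Larch→Maris→Corby: 18+9+10+21+5+7 = 70
Corby→Alder→Cedar→Willow→Maris→Larch→Corby: 18+9+10+16+5+12 = 70
Corby→Alder→Cedar→Maris→Larch→Willow→Corby: 18+9+6+5+21+19 = 78
Corby→Alder→Cedar→Maris→Willow→Larch→Corby: 18+9+6+16+21+12 = 82
Corby→Alder→Willow→Larch→Cedar→Maris→Corby: 18+1+21+11+6+7 = 64
Corby→Alder→Willow→Larch→Maris→Cedar→Corby: 18+1+21+5+6+13 = 64
… (46 more)
Corby→Alder→Willow→Cedar→Larch→Maris→Corby: 18+1+10+11+5+7 = 52  ← best
The minimum is 52.
One optimal route: Corby → Alder → Willow → Cedar → Larch → Maris → Corby (or its reverse).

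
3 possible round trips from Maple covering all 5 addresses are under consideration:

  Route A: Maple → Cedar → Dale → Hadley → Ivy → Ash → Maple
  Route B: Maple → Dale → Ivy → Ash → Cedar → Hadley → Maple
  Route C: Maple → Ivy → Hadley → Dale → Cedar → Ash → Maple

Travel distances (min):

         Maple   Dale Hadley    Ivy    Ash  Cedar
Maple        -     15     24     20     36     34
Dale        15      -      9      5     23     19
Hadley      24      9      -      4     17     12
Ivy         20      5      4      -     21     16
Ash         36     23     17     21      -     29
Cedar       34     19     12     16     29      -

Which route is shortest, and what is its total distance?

Route A: 34 + 19 + 9 + 4 + 21 + 36 = 123
Route B: 15 + 5 + 21 + 29 + 12 + 24 = 106
Route C: 20 + 4 + 9 + 19 + 29 + 36 = 117

Shortest is Route B, total 106 min.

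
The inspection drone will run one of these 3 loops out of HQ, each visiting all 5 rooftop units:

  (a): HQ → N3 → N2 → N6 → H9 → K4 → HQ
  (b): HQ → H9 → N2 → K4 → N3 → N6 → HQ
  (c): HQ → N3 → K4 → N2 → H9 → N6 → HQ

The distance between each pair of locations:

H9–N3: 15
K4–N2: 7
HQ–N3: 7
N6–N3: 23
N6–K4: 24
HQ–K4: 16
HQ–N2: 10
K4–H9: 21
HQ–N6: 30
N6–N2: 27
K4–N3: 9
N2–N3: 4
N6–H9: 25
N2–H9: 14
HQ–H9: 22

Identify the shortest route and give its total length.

Shortest is (c), total 92.

(a): 7 + 4 + 27 + 25 + 21 + 16 = 100
(b): 22 + 14 + 7 + 9 + 23 + 30 = 105
(c): 7 + 9 + 7 + 14 + 25 + 30 = 92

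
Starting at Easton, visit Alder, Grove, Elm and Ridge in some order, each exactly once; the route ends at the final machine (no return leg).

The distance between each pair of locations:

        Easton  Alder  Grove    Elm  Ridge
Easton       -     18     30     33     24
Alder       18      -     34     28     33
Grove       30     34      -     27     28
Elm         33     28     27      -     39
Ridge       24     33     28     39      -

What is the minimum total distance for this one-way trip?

There are 4! = 24 possible orderings.
Easton - Alder - Grove - Elm - Ridge: 18+34+27+39 = 118
Easton - Alder - Grove - Ridge - Elm: 18+34+28+39 = 119
Easton - Alder - Elm - Grove - Ridge: 18+28+27+28 = 101
Easton - Alder - Elm - Ridge - Grove: 18+28+39+28 = 113
Easton - Alder - Ridge - Grove - Elm: 18+33+28+27 = 106
Easton - Alder - Ridge - Elm - Grove: 18+33+39+27 = 117
Easton - Grove - Alder - Elm - Ridge: 30+34+28+39 = 131
Easton - Grove - Alder - Ridge - Elm: 30+34+33+39 = 136
Easton - Grove - Elm - Alder - Ridge: 30+27+28+33 = 118
Easton - Grove - Elm - Ridge - Alder: 30+27+39+33 = 129
Easton - Grove - Ridge - Alder - Elm: 30+28+33+28 = 119
Easton - Grove - Ridge - Elm - Alder: 30+28+39+28 = 125
Easton - Elm - Alder - Grove - Ridge: 33+28+34+28 = 123
Easton - Elm - Alder - Ridge - Grove: 33+28+33+28 = 122
… (10 more)
The minimum is 101.
One shortest path: Easton → Alder → Elm → Grove → Ridge.

Shortest open route: 101.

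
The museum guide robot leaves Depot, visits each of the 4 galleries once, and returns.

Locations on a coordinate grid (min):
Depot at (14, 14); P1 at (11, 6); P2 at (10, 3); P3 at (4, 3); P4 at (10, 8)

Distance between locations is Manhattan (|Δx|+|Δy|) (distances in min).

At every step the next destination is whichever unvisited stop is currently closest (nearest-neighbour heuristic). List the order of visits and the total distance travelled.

Depot → [P4:10 / P1:11 / P2:15 / P3:21] → P4 (10)
P4 → [P1:3 / P2:5 / P3:11] → P1 (3)
P1 → [P2:4 / P3:10] → P2 (4)
P2 → [P3:6] → P3 (6)
Return P3→Depot: 21.
Total = 10 + 3 + 4 + 6 + 21 = 44.

Total distance 44 min via the nearest-neighbour route Depot → P4 → P1 → P2 → P3 → Depot.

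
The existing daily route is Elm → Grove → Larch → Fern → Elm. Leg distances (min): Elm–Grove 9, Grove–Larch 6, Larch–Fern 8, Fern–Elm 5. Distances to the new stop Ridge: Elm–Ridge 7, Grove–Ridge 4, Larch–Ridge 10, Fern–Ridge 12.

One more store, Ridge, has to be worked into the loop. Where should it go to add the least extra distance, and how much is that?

+2 min — insert Ridge between Elm and Grove.

Insertion cost between consecutive stops i–j is d(i,Ridge) + d(Ridge,j) − d(i,j):
  between Elm and Grove: 7 + 4 − 9 = 2
  between Grove and Larch: 4 + 10 − 6 = 8
  between Larch and Fern: 10 + 12 − 8 = 14
  between Fern and Elm: 12 + 7 − 5 = 14
Cheapest insertion is between Elm and Grove, adding 2.
New total = 28 + 2 = 30.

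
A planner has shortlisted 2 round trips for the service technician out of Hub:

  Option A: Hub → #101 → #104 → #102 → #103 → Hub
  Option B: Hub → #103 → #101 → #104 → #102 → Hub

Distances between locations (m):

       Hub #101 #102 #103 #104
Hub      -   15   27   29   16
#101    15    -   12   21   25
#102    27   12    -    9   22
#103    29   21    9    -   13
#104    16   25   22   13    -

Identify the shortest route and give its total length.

100 m — Option A is the shortest.

Option A: 15 + 25 + 22 + 9 + 29 = 100
Option B: 29 + 21 + 25 + 22 + 27 = 124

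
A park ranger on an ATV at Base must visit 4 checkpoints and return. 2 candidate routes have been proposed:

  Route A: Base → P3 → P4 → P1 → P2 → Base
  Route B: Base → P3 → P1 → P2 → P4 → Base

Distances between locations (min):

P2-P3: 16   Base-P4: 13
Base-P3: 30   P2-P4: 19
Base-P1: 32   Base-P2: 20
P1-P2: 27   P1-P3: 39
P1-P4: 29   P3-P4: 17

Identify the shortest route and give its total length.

Shortest is Route A, total 123 min.

Route A: 30 + 17 + 29 + 27 + 20 = 123
Route B: 30 + 39 + 27 + 19 + 13 = 128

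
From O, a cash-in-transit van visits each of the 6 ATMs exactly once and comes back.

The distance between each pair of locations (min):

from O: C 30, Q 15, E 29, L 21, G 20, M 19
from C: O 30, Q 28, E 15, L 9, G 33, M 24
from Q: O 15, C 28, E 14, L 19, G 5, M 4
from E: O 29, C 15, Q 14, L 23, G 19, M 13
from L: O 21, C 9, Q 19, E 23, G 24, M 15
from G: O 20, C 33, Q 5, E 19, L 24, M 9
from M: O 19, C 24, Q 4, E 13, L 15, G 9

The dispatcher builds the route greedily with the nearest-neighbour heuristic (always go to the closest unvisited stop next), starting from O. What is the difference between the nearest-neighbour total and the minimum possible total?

From O: Q=15, M=19, G=20, L=21, E=29, C=30 → choose Q (15).
From Q: M=4, G=5, E=14, L=19, C=28 → choose M (4).
From M: G=9, E=13, L=15, C=24 → choose G (9).
From G: E=19, L=24, C=33 → choose E (19).
From E: C=15, L=23 → choose C (15).
From C: L=9 → choose L (9).
NN route O → Q → M → G → E → C → L → O costs 92.
Optimal: O → Q → G → M → E → C → L → O costs 87 (by enumerating all 360 distinct tours).
Excess = 92 − 87 = 5.

The nearest-neighbour route is 5 min longer than optimal.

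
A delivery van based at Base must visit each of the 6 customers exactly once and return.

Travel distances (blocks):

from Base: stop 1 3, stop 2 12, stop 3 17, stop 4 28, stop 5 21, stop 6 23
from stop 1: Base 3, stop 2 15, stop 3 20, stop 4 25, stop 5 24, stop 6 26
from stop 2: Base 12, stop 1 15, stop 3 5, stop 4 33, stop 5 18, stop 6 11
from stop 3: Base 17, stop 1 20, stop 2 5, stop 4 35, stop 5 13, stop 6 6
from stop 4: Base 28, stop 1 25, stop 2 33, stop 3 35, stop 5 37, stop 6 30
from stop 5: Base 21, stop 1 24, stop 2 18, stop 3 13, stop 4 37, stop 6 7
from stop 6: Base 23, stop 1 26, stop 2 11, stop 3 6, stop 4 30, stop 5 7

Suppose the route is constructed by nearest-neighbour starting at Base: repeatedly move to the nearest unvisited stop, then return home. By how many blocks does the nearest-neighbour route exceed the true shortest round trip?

The nearest-neighbour route is 6 blocks longer than optimal.

Base: stop 1=3, stop 2=12, stop 3=17, stop 5=21, stop 6=23, stop 4=28 ⇒ stop 1
stop 1: stop 2=15, stop 3=20, stop 5=24, stop 4=25, stop 6=26 ⇒ stop 2
stop 2: stop 3=5, stop 6=11, stop 5=18, stop 4=33 ⇒ stop 3
stop 3: stop 6=6, stop 5=13, stop 4=35 ⇒ stop 6
stop 6: stop 5=7, stop 4=30 ⇒ stop 5
stop 5: stop 4=37 ⇒ stop 4
NN route Base → stop 1 → stop 2 → stop 3 → stop 6 → stop 5 → stop 4 → Base costs 101.
Optimal: Base → stop 1 → stop 4 → stop 5 → stop 6 → stop 3 → stop 2 → Base costs 95 (by enumerating all 360 distinct tours).
Excess = 101 − 95 = 6.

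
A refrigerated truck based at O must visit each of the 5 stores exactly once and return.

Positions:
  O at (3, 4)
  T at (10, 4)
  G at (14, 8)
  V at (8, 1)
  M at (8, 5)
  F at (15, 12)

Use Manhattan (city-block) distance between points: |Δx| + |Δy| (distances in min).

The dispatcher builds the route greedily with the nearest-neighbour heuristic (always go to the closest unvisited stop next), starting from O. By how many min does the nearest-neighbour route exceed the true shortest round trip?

6 min longer than the optimal tour.

O: M=6, T=7, V=8, G=15, F=20 ⇒ M
M: T=3, V=4, G=9, F=14 ⇒ T
T: V=5, G=8, F=13 ⇒ V
V: G=13, F=18 ⇒ G
G: F=5 ⇒ F
NN route O → M → T → V → G → F → O costs 52.
Optimal: O → T → G → F → M → V → O costs 46 (by enumerating all 60 distinct tours).
Excess = 52 − 46 = 6.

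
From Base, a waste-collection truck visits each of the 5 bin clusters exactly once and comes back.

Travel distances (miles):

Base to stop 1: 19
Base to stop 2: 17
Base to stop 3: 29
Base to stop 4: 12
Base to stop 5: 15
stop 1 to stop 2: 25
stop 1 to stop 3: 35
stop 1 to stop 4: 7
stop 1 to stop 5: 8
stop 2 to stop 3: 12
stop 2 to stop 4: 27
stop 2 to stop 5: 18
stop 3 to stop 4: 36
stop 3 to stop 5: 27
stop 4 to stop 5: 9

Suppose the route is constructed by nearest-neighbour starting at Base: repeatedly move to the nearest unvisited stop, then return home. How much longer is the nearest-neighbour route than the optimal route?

Base: stop 4=12, stop 5=15, stop 2=17, stop 1=19, stop 3=29 ⇒ stop 4
stop 4: stop 1=7, stop 5=9, stop 2=27, stop 3=36 ⇒ stop 1
stop 1: stop 5=8, stop 2=25, stop 3=35 ⇒ stop 5
stop 5: stop 2=18, stop 3=27 ⇒ stop 2
stop 2: stop 3=12 ⇒ stop 3
NN route Base → stop 4 → stop 1 → stop 5 → stop 2 → stop 3 → Base costs 86.
Optimal: Base → stop 2 → stop 3 → stop 5 → stop 1 → stop 4 → Base costs 83 (by enumerating all 60 distinct tours).
Excess = 86 − 83 = 3.

3 miles longer than the optimal tour.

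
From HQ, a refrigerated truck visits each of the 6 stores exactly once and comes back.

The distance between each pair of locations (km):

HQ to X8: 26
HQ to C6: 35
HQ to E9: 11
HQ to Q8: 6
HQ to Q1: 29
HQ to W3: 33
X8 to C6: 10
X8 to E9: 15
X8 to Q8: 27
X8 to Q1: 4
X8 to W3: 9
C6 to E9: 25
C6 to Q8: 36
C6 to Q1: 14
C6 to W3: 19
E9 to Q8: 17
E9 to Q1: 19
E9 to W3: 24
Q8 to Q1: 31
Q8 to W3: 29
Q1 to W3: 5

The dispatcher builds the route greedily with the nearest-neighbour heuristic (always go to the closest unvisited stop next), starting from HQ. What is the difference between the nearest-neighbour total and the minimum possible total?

Excess over optimum: 11 km.

From HQ: Q8=6, E9=11, X8=26, Q1=29, W3=33, C6=35 → choose Q8 (6).
From Q8: E9=17, X8=27, W3=29, Q1=31, C6=36 → choose E9 (17).
From E9: X8=15, Q1=19, W3=24, C6=25 → choose X8 (15).
From X8: Q1=4, W3=9, C6=10 → choose Q1 (4).
From Q1: W3=5, C6=14 → choose W3 (5).
From W3: C6=19 → choose C6 (19).
NN route HQ → Q8 → E9 → X8 → Q1 → W3 → C6 → HQ costs 101.
Optimal: HQ → E9 → X8 → C6 → Q1 → W3 → Q8 → HQ costs 90 (by enumerating all 360 distinct tours).
Excess = 101 − 90 = 11.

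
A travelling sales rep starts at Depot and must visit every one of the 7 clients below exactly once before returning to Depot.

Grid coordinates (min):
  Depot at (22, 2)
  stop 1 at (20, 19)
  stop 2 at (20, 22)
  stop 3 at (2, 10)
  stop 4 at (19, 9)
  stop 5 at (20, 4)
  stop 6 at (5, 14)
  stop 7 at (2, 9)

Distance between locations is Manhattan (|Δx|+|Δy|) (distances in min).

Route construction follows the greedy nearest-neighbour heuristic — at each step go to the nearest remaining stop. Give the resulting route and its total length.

At Depot the remaining stops are stop 5 4, stop 4 10, stop 1 19, stop 2 22, stop 7 27, stop 3 28, stop 6 29; go to stop 5.
At stop 5 the remaining stops are stop 4 6, stop 1 15, stop 2 18, stop 7 23, stop 3 24, stop 6 25; go to stop 4.
At stop 4 the remaining stops are stop 1 11, stop 2 14, stop 7 17, stop 3 18, stop 6 19; go to stop 1.
At stop 1 the remaining stops are stop 2 3, stop 6 20, stop 3 27, stop 7 28; go to stop 2.
At stop 2 the remaining stops are stop 6 23, stop 3 30, stop 7 31; go to stop 6.
At stop 6 the remaining stops are stop 3 7, stop 7 8; go to stop 3.
At stop 3 the remaining stops are stop 7 1; go to stop 7.
Return stop 7→Depot: 27.
Total = 4 + 6 + 11 + 3 + 23 + 7 + 1 + 27 = 82.

82 min along Depot → stop 5 → stop 4 → stop 1 → stop 2 → stop 6 → stop 3 → stop 7 → Depot.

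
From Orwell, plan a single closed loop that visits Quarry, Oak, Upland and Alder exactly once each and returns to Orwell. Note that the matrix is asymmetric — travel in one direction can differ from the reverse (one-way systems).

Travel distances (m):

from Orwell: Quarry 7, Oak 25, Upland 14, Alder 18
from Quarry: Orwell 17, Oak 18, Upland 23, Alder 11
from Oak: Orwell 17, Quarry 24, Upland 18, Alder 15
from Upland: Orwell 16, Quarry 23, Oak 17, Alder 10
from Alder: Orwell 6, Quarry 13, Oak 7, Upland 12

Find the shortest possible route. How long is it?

Shortest round trip = 59 m.

Orwell→Quarry→Oak→Upland→Alder→Orwell: 7+18+18+10+6 = 59
Orwell→Quarry→Oak→Alder→Upland→Orwell: 7+18+15+12+16 = 68
Orwell→Quarry→Upland→Oak→Alder→Orwell: 7+23+17+15+6 = 68
Orwell→Quarry→Upland→Alder→Oak→Orwell: 7+23+10+7+17 = 64
Orwell→Quarry→Alder→Oak→Upland→Orwell: 7+11+7+18+16 = 59
Orwell→Quarry→Alder→Upland→Oak→Orwell: 7+11+12+17+17 = 64
Orwell→Oak→Quarry→Upland→Alder→Orwell: 25+24+23+10+6 = 88
Orwell→Oak→Quarry→Alder→Upland→Orwell: 25+24+11+12+16 = 88
Orwell→Oak→Upland→Quarry→Alder→Orwell: 25+18+23+11+6 = 83
Orwell→Oak→Upland→Alder→Quarry→Orwell: 25+18+10+13+17 = 83
Orwell→Oak→Alder→Quarry→Upland→Orwell: 25+15+13+23+16 = 92
Orwell→Oak→Alder→Upland→Quarry→Orwell: 25+15+12+23+17 = 92
Orwell→Upland→Quarry→Oak→Alder→Orwell: 14+23+18+15+6 = 76
Orwell→Upland→Quarry→Alder→Oak→Orwell: 14+23+11+7+17 = 72
… (10 more)
The minimum is 59.
One optimal route: Orwell → Quarry → Oak → Upland → Alder → Orwell.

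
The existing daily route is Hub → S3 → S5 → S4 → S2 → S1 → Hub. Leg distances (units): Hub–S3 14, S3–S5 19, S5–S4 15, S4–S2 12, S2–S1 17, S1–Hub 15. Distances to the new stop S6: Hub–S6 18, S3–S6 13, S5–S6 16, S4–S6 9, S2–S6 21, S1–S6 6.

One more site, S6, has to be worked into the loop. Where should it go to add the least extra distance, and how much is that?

Insertion cost between consecutive stops i–j is d(i,S6) + d(S6,j) − d(i,j):
  between Hub and S3: 18 + 13 − 14 = 17
  between S3 and S5: 13 + 16 − 19 = 10
  between S5 and S4: 16 + 9 − 15 = 10
  between S4 and S2: 9 + 21 − 12 = 18
  between S2 and S1: 21 + 6 − 17 = 10
  between S1 and Hub: 6 + 18 − 15 = 9
Cheapest insertion is between S1 and Hub, adding 9.
New total = 92 + 9 = 101.

Minimum extra distance: 9, inserting S6 between S1 and Hub.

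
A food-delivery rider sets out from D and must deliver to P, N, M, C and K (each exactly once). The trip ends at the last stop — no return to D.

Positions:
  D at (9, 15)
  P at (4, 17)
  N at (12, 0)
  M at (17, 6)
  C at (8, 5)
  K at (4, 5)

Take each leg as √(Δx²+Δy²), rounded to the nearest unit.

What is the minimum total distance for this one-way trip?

There are 5! = 120 possible orderings.
D → P → N → M → C → K: 5+19+8+9+4 = 45
D → P → N → M → K → C: 5+19+8+13+4 = 49
D → P → N → C → M → K: 5+19+6+9+13 = 52
D → P → N → C → K → M: 5+19+6+4+13 = 47
D → P → N → K → M → C: 5+19+9+13+9 = 55
D → P → N → K → C → M: 5+19+9+4+9 = 46
D → P → M → N → C → K: 5+17+8+6+4 = 40
D → P → M → N → K → C: 5+17+8+9+4 = 43
D → P → M → C → N → K: 5+17+9+6+9 = 46
D → P → M → C → K → N: 5+17+9+4+9 = 44
D → P → M → K → N → C: 5+17+13+9+6 = 50
D → P → M → K → C → N: 5+17+13+4+6 = 45
D → P → C → N → M → K: 5+13+6+8+13 = 45
D → P → C → N → K → M: 5+13+6+9+13 = 46
… (106 more)
D → P → K → C → N → M: 5+12+4+6+8 = 35  ← best
The minimum is 35.
One shortest path: D → P → K → C → N → M.

Minimum one-way distance = 35.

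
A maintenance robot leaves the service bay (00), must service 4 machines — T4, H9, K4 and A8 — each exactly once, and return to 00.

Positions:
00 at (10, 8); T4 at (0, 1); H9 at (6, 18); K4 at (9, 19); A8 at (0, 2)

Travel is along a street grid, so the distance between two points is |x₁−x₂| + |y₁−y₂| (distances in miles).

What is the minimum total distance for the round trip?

With 4 stops there are 4!/2 = 12 distinct round trips (a route and its reverse cost the same).
00 → T4 → H9 → K4 → A8 → 00: 17+23+4+26+16 = 86
00 → T4 → H9 → A8 → K4 → 00: 17+23+22+26+12 = 100
00 → T4 → K4 → H9 → A8 → 00: 17+27+4+22+16 = 86
00 → T4 → K4 → A8 → H9 → 00: 17+27+26+22+14 = 106
00 → T4 → A8 → H9 → K4 → 00: 17+1+22+4+12 = 56
00 → T4 → A8 → K4 → H9 → 00: 17+1+26+4+14 = 62
00 → H9 → T4 → K4 → A8 → 00: 14+23+27+26+16 = 106
00 → H9 → T4 → A8 → K4 → 00: 14+23+1+26+12 = 76
00 → H9 → K4 → T4 → A8 → 00: 14+4+27+1+16 = 62
00 → H9 → A8 → T4 → K4 → 00: 14+22+1+27+12 = 76
00 → K4 → T4 → H9 → A8 → 00: 12+27+23+22+16 = 100
00 → K4 → H9 → T4 → A8 → 00: 12+4+23+1+16 = 56
The minimum is 56.
One optimal route: 00 → T4 → A8 → H9 → K4 → 00 (or its reverse).

Shortest round trip = 56 miles.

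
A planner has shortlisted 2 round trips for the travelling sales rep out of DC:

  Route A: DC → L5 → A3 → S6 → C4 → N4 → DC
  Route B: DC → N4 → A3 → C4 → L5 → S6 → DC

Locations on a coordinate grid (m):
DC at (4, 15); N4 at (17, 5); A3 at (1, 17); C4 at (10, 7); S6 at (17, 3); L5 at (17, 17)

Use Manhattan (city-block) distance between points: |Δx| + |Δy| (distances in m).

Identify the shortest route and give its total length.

Route A: 15 + 16 + 30 + 11 + 9 + 23 = 104
Route B: 23 + 28 + 19 + 17 + 14 + 25 = 126

104 m — Route A is the shortest.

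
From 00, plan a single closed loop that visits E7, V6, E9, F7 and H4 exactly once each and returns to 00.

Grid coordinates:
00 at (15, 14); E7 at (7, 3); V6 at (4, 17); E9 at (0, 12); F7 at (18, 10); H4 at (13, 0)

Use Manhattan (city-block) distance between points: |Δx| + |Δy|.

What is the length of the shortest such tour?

Shortest round trip = 70.

There are 60 distinct closed tours to check (reversals are equivalent).
00 → E7 → V6 → E9 → F7 → H4 → 00: 19+17+9+20+15+16 = 96
00 → E7 → V6 → E9 → H4 → F7 → 00: 19+17+9+25+15+7 = 92
00 → E7 → V6 → F7 → E9 → H4 → 00: 19+17+21+20+25+16 = 118
00 → E7 → V6 → F7 → H4 → E9 → 00: 19+17+21+15+25+17 = 114
00 → E7 → V6 → H4 → E9 → F7 → 00: 19+17+26+25+20+7 = 114
00 → E7 → V6 → H4 → F7 → E9 → 00: 19+17+26+15+20+17 = 114
00 → E7 → E9 → V6 → F7 → H4 → 00: 19+16+9+21+15+16 = 96
00 → E7 → E9 → V6 → H4 → F7 → 00: 19+16+9+26+15+7 = 92
00 → E7 → E9 → F7 → V6 → H4 → 00: 19+16+20+21+26+16 = 118
00 → E7 → E9 → F7 → H4 → V6 → 00: 19+16+20+15+26+14 = 110
00 → E7 → E9 → H4 → V6 → F7 → 00: 19+16+25+26+21+7 = 114
00 → E7 → E9 → H4 → F7 → V6 → 00: 19+16+25+15+21+14 = 110
00 → E7 → F7 → V6 → E9 → H4 → 00: 19+18+21+9+25+16 = 108
00 → E7 → F7 → V6 → H4 → E9 → 00: 19+18+21+26+25+17 = 126
… (46 more)
00 → V6 → E9 → E7 → H4 → F7 → 00: 14+9+16+9+15+7 = 70  ← best
The minimum is 70.
One optimal route: 00 → V6 → E9 → E7 → H4 → F7 → 00 (or its reverse).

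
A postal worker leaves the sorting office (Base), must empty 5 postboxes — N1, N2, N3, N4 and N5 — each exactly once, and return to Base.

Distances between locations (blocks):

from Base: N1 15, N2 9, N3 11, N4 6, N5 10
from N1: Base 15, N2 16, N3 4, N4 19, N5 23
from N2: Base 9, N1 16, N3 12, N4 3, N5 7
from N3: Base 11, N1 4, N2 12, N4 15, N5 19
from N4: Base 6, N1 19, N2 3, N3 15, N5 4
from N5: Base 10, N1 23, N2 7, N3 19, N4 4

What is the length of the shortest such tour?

There are 60 distinct closed tours to check (reversals are equivalent).
Base - N1 - N2 - N3 - N4 - N5 - Base: 15+16+12+15+4+10 = 72
Base - N1 - N2 - N3 - N5 - N4 - Base: 15+16+12+19+4+6 = 72
Base - N1 - N2 - N4 - N3 - N5 - Base: 15+16+3+15+19+10 = 78
Base - N1 - N2 - N4 - N5 - N3 - Base: 15+16+3+4+19+11 = 68
Base - N1 - N2 - N5 - N3 - N4 - Base: 15+16+7+19+15+6 = 78
Base - N1 - N2 - N5 - N4 - N3 - Base: 15+16+7+4+15+11 = 68
Base - N1 - N3 - N2 - N4 - N5 - Base: 15+4+12+3+4+10 = 48
Base - N1 - N3 - N2 - N5 - N4 - Base: 15+4+12+7+4+6 = 48
Base - N1 - N3 - N4 - N2 - N5 - Base: 15+4+15+3+7+10 = 54
Base - N1 - N3 - N4 - N5 - N2 - Base: 15+4+15+4+7+9 = 54
Base - N1 - N3 - N5 - N2 - N4 - Base: 15+4+19+7+3+6 = 54
Base - N1 - N3 - N5 - N4 - N2 - Base: 15+4+19+4+3+9 = 54
Base - N1 - N4 - N2 - N3 - N5 - Base: 15+19+3+12+19+10 = 78
Base - N1 - N4 - N2 - N5 - N3 - Base: 15+19+3+7+19+11 = 74
… (46 more)
The minimum is 48.
One optimal route: Base → N1 → N3 → N2 → N4 → N5 → Base (or its reverse).

Minimum total distance: 48 blocks.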